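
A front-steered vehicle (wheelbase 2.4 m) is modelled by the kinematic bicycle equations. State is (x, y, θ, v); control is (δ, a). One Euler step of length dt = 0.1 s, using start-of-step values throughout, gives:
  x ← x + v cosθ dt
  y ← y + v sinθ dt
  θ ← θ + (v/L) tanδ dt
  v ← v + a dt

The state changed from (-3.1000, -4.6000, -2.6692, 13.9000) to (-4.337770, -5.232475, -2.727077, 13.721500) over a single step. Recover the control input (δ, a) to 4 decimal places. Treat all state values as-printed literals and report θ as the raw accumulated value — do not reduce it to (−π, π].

a = (v'−v)/dt = (-0.178500)/0.1 = -1.7850
Δθ = θ'−θ = -0.057877;  (v·dt/L) = 13.9000·0.1/2.4 = 0.579167
tan δ = Δθ·L/(v·dt) = -0.099932  →  δ = -0.0996

δ = -0.0996, a = -1.7850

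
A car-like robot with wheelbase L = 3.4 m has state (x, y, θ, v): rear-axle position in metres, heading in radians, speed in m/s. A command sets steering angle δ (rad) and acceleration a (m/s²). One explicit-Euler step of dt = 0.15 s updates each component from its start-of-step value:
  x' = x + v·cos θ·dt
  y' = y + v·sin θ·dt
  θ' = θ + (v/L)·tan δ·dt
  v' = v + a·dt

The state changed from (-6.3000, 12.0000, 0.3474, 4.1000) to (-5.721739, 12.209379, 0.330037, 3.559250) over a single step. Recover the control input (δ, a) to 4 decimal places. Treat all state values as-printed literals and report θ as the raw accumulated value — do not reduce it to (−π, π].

δ = -0.0957, a = -3.6050

a = (v'−v)/dt = (-0.540750)/0.15 = -3.6050
Δθ = θ'−θ = -0.017363;  (v·dt/L) = 4.1000·0.15/3.4 = 0.180882
tan δ = Δθ·L/(v·dt) = -0.095991  →  δ = -0.0957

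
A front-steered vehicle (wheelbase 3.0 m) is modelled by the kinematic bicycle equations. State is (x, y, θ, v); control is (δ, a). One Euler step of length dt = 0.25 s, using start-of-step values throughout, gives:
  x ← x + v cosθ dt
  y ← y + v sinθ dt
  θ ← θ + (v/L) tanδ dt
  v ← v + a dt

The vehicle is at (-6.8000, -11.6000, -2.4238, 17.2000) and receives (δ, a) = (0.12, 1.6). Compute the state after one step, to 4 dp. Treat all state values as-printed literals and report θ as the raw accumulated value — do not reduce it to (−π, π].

x' = -6.8000 + 17.2000·cos(-2.4238)·0.25 = -10.0390
y' = -11.6000 + 17.2000·sin(-2.4238)·0.25 = -14.4282
θ' = -2.4238 + (17.2000/3.0)·tan(0.12)·0.25 = -2.2510
v' = 17.2000 + 1.6000·0.25 = 17.6000

(-10.0390, -14.4282, -2.2510, 17.6000)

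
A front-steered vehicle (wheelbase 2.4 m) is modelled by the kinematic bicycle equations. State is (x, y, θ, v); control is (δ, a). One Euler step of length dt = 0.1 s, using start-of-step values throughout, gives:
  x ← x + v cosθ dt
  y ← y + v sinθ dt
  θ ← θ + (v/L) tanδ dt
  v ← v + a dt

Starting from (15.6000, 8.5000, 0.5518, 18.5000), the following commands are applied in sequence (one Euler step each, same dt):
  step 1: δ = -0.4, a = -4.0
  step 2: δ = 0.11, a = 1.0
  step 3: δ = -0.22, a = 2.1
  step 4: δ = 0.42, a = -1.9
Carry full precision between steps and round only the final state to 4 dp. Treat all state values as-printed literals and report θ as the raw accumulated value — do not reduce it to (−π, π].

after step 1 (δ=-0.4, a=-4.0): (17.175427, 9.469809, 0.225897, 18.100000)
after step 2 (δ=0.11, a=1.0): (18.939442, 9.875214, 0.309191, 18.200000)
after step 3 (δ=-0.22, a=2.1): (20.673137, 10.429019, 0.139613, 18.410000)
after step 4 (δ=0.42, a=-1.9): (22.496224, 10.685213, 0.482172, 18.220000)

(22.4962, 10.6852, 0.4822, 18.2200)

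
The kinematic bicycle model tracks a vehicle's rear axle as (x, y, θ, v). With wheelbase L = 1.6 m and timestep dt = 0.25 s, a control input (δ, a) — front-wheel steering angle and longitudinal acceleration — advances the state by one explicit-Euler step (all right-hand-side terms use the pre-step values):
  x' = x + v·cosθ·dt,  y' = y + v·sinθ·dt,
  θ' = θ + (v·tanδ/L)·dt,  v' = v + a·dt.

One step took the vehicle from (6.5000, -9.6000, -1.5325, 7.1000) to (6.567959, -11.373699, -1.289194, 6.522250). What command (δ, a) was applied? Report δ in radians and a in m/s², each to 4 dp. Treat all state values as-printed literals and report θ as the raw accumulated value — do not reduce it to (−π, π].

δ = 0.2159, a = -2.3110

a = (v'−v)/dt = (-0.577750)/0.25 = -2.3110
Δθ = θ'−θ = 0.243306;  (v·dt/L) = 7.1000·0.25/1.6 = 1.109375
tan δ = Δθ·L/(v·dt) = 0.219318  →  δ = 0.2159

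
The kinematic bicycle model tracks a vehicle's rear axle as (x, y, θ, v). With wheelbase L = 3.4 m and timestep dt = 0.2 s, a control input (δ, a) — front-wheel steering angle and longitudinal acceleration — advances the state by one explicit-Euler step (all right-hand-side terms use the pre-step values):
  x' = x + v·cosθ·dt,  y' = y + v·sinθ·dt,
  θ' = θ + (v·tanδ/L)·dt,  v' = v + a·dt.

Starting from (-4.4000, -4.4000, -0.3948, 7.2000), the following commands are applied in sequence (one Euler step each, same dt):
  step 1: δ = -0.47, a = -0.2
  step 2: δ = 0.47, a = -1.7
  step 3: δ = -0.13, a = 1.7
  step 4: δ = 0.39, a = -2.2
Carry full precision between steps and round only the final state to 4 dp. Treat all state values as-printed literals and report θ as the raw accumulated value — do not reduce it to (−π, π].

after step 1 (δ=-0.47, a=-0.2): (-3.070774, -4.953858, -0.609938, 7.160000)
after step 2 (δ=0.47, a=-1.7): (-1.896988, -5.774132, -0.395995, 6.820000)
after step 3 (δ=-0.13, a=1.7): (-0.638543, -6.300263, -0.448444, 7.160000)
after step 4 (δ=0.39, a=-2.2): (0.651864, -6.921126, -0.275317, 6.720000)

(0.6519, -6.9211, -0.2753, 6.7200)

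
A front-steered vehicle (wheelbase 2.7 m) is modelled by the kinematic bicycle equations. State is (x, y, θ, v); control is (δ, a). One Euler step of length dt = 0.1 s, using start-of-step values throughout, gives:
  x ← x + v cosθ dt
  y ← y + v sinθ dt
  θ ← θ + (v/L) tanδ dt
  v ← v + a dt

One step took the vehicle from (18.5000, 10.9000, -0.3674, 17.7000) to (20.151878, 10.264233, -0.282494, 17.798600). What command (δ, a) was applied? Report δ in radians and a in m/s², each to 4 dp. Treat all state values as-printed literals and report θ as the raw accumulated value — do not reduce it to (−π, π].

δ = 0.1288, a = 0.9860

a = (v'−v)/dt = (0.098600)/0.1 = 0.9860
Δθ = θ'−θ = 0.084906;  (v·dt/L) = 17.7000·0.1/2.7 = 0.655556
tan δ = Δθ·L/(v·dt) = 0.129518  →  δ = 0.1288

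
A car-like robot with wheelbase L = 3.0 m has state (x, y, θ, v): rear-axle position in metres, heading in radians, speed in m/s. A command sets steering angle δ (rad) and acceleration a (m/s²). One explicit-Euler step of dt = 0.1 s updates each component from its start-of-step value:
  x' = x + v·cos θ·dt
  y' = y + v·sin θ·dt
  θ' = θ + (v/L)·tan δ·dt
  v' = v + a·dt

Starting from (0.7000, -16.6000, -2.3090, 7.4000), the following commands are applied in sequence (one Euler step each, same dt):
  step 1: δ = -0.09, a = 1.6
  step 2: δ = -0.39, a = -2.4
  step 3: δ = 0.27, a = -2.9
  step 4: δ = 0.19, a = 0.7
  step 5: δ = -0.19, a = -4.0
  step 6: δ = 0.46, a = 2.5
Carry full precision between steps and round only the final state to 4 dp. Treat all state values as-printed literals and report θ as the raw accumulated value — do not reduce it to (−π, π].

after step 1 (δ=-0.09, a=1.6): (0.202009, -17.147362, -2.331260, 7.560000)
after step 2 (δ=-0.39, a=-2.4): (-0.319069, -17.695097, -2.434846, 7.320000)
after step 3 (δ=0.27, a=-2.9): (-0.875740, -18.170430, -2.367317, 7.030000)
after step 4 (δ=0.19, a=0.7): (-1.378334, -18.661967, -2.322250, 7.100000)
after step 5 (δ=-0.19, a=-4.0): (-1.863052, -19.180762, -2.367766, 6.700000)
after step 6 (δ=0.46, a=2.5): (-2.342264, -19.649010, -2.257116, 6.950000)

(-2.3423, -19.6490, -2.2571, 6.9500)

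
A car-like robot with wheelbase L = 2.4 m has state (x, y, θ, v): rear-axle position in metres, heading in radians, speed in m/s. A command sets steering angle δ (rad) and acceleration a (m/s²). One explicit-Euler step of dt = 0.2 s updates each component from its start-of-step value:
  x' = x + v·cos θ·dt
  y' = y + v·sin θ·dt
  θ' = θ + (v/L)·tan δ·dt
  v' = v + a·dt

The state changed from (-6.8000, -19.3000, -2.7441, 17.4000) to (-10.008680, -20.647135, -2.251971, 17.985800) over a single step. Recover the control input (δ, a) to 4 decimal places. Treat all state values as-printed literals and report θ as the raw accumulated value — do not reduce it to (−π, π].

δ = 0.3272, a = 2.9290

a = (v'−v)/dt = (0.585800)/0.2 = 2.9290
Δθ = θ'−θ = 0.492129;  (v·dt/L) = 17.4000·0.2/2.4 = 1.450000
tan δ = Δθ·L/(v·dt) = 0.339399  →  δ = 0.3272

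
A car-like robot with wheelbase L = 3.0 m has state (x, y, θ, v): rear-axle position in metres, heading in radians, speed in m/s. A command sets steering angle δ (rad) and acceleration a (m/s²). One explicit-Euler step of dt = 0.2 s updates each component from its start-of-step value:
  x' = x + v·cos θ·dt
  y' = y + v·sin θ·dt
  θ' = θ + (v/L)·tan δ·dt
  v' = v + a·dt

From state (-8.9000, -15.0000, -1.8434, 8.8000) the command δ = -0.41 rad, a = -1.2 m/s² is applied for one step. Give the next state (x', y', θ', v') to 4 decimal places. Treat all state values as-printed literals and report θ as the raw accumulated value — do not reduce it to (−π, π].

x' = -8.9000 + 8.8000·cos(-1.8434)·0.2 = -9.3739
y' = -15.0000 + 8.8000·sin(-1.8434)·0.2 = -16.6950
θ' = -1.8434 + (8.8000/3.0)·tan(-0.41)·0.2 = -2.0984
v' = 8.8000 − 1.2000·0.2 = 8.5600

(-9.3739, -16.6950, -2.0984, 8.5600)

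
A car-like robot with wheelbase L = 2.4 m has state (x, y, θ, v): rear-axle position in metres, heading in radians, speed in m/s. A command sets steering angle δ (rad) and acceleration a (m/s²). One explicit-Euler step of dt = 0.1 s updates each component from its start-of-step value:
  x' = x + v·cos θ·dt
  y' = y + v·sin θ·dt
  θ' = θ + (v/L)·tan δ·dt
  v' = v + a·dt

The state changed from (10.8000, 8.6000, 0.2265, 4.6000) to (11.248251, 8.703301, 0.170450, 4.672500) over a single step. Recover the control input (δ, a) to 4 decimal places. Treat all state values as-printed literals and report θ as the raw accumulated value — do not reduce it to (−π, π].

δ = -0.2845, a = 0.7250

a = (v'−v)/dt = (0.072500)/0.1 = 0.7250
Δθ = θ'−θ = -0.056050;  (v·dt/L) = 4.6000·0.1/2.4 = 0.191667
tan δ = Δθ·L/(v·dt) = -0.292435  →  δ = -0.2845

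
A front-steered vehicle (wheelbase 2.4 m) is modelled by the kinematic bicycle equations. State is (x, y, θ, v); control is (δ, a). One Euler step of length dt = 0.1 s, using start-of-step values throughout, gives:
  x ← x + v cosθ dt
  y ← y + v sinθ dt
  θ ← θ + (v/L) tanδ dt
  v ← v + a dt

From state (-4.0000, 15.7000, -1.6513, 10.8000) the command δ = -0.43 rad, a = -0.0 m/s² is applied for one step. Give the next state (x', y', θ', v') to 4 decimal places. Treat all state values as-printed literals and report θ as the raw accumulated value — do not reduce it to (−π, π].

x' = -4.0000 + 10.8000·cos(-1.6513)·0.1 = -4.0869
y' = 15.7000 + 10.8000·sin(-1.6513)·0.1 = 14.6235
θ' = -1.6513 + (10.8000/2.4)·tan(-0.43)·0.1 = -1.8577
v' = 10.8000 + 0.0000·0.1 = 10.8000

(-4.0869, 14.6235, -1.8577, 10.8000)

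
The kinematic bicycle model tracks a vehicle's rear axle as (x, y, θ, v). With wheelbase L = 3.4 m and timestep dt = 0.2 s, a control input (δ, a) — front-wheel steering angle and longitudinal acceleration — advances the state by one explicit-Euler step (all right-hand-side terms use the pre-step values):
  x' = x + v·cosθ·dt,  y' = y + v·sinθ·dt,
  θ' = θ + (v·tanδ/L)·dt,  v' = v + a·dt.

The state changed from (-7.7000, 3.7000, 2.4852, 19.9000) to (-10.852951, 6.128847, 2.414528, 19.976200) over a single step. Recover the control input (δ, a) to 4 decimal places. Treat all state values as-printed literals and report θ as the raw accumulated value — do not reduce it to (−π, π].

a = (v'−v)/dt = (0.076200)/0.2 = 0.3810
Δθ = θ'−θ = -0.070672;  (v·dt/L) = 19.9000·0.2/3.4 = 1.170588
tan δ = Δθ·L/(v·dt) = -0.060373  →  δ = -0.0603

δ = -0.0603, a = 0.3810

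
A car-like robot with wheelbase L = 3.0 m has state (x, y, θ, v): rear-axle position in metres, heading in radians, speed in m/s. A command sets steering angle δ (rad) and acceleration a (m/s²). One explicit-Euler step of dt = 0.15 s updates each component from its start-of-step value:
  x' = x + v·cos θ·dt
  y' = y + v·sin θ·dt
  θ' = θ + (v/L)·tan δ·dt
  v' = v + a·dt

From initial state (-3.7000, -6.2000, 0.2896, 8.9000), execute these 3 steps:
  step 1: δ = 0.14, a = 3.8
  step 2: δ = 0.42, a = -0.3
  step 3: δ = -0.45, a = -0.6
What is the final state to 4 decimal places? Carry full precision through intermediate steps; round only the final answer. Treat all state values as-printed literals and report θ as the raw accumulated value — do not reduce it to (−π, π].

after step 1 (δ=0.14, a=3.8): (-2.420592, -5.818766, 0.352310, 9.470000)
after step 2 (δ=0.42, a=-0.3): (-1.087342, -5.328598, 0.563762, 9.425000)
after step 3 (δ=-0.45, a=-0.6): (0.107631, -4.573132, 0.336123, 9.335000)

(0.1076, -4.5731, 0.3361, 9.3350)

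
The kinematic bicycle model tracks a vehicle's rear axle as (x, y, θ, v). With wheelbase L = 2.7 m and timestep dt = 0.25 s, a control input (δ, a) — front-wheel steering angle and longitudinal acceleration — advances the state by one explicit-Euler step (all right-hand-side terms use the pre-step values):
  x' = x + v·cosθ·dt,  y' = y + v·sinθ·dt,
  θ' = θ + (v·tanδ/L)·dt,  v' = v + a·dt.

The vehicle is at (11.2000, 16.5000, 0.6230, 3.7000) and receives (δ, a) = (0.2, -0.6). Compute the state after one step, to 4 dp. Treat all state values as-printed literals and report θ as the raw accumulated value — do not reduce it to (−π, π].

(11.9512, 17.0397, 0.6924, 3.5500)

x' = 11.2000 + 3.7000·cos(0.6230)·0.25 = 11.9512
y' = 16.5000 + 3.7000·sin(0.6230)·0.25 = 17.0397
θ' = 0.6230 + (3.7000/2.7)·tan(0.2)·0.25 = 0.6924
v' = 3.7000 − 0.6000·0.25 = 3.5500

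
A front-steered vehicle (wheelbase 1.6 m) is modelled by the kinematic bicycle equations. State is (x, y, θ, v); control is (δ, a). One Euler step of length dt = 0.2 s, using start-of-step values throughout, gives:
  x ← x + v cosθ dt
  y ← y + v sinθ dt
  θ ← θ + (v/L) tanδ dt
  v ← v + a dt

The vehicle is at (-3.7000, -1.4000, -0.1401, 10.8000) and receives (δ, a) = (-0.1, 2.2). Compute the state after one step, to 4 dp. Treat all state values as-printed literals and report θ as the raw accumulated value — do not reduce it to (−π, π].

(-1.5612, -1.7016, -0.2756, 11.2400)

x' = -3.7000 + 10.8000·cos(-0.1401)·0.2 = -1.5612
y' = -1.4000 + 10.8000·sin(-0.1401)·0.2 = -1.7016
θ' = -0.1401 + (10.8000/1.6)·tan(-0.1)·0.2 = -0.2756
v' = 10.8000 + 2.2000·0.2 = 11.2400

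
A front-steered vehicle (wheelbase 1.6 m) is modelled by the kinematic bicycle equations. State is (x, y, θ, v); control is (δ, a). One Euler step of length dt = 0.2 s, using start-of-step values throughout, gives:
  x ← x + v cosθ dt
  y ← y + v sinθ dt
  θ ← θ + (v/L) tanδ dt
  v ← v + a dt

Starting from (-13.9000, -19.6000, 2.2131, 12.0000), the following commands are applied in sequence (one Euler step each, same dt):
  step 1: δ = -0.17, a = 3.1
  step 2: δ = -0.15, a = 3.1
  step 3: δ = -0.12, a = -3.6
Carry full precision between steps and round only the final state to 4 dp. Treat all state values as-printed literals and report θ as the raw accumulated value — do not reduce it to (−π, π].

after step 1 (δ=-0.17, a=3.1): (-15.337700, -17.678277, 1.955615, 12.620000)
after step 2 (δ=-0.15, a=3.1): (-16.285186, -15.338866, 1.717199, 13.240000)
after step 3 (δ=-0.12, a=-3.6): (-16.671477, -12.719193, 1.517640, 12.520000)

(-16.6715, -12.7192, 1.5176, 12.5200)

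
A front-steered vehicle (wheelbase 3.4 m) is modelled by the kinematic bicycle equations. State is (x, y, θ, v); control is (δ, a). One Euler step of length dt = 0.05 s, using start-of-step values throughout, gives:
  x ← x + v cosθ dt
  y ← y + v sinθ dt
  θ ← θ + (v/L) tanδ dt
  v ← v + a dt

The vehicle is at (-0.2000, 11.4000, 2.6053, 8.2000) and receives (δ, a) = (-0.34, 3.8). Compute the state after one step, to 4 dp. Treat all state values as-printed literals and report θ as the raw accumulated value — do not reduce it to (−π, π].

x' = -0.2000 + 8.2000·cos(2.6053)·0.05 = -0.5524
y' = 11.4000 + 8.2000·sin(2.6053)·0.05 = 11.6095
θ' = 2.6053 + (8.2000/3.4)·tan(-0.34)·0.05 = 2.5626
v' = 8.2000 + 3.8000·0.05 = 8.3900

(-0.5524, 11.6095, 2.5626, 8.3900)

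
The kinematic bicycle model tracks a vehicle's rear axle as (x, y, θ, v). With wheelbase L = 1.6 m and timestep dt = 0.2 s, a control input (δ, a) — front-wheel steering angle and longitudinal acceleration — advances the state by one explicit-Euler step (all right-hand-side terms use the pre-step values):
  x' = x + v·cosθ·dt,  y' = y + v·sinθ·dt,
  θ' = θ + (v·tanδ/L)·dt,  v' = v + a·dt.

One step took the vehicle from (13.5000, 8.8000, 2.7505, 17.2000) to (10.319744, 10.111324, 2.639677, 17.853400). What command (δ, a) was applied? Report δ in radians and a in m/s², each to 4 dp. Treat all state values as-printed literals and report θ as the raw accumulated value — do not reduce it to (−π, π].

a = (v'−v)/dt = (0.653400)/0.2 = 3.2670
Δθ = θ'−θ = -0.110823;  (v·dt/L) = 17.2000·0.2/1.6 = 2.150000
tan δ = Δθ·L/(v·dt) = -0.051546  →  δ = -0.0515

δ = -0.0515, a = 3.2670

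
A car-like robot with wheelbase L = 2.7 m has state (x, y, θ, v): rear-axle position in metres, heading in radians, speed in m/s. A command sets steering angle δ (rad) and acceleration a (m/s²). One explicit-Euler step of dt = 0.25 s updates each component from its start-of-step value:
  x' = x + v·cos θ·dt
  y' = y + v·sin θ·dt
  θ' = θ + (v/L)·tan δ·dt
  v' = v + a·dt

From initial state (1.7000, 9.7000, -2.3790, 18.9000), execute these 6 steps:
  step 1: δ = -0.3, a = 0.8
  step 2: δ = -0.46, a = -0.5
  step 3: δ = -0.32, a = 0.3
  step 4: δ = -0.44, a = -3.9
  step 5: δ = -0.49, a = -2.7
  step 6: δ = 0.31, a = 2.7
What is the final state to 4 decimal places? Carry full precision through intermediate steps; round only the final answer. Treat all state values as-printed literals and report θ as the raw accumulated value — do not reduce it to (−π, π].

after step 1 (δ=-0.3, a=0.8): (-1.716399, 6.435978, -2.920338, 19.100000)
after step 2 (δ=-0.46, a=-0.5): (-6.374999, 5.388088, -3.796549, 18.975000)
after step 3 (δ=-0.32, a=0.3): (-10.137147, 8.277622, -4.378782, 19.050000)
after step 4 (δ=-0.44, a=-3.9): (-11.696645, 12.777552, -5.209186, 18.075000)
after step 5 (δ=-0.49, a=-2.7): (-9.542953, 16.750046, -6.101870, 17.400000)
after step 6 (δ=0.31, a=2.7): (-5.264261, 17.534452, -5.585787, 18.075000)

(-5.2643, 17.5345, -5.5858, 18.0750)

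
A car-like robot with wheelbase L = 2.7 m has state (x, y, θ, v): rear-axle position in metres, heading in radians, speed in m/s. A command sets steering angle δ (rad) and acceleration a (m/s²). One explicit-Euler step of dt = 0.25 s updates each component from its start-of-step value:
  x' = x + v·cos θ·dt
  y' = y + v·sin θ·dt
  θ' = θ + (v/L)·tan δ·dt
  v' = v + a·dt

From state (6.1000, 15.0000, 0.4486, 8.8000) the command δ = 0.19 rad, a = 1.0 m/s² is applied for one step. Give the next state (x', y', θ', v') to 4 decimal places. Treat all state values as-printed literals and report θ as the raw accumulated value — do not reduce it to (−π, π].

(8.0823, 15.9541, 0.6053, 9.0500)

x' = 6.1000 + 8.8000·cos(0.4486)·0.25 = 8.0823
y' = 15.0000 + 8.8000·sin(0.4486)·0.25 = 15.9541
θ' = 0.4486 + (8.8000/2.7)·tan(0.19)·0.25 = 0.6053
v' = 8.8000 + 1.0000·0.25 = 9.0500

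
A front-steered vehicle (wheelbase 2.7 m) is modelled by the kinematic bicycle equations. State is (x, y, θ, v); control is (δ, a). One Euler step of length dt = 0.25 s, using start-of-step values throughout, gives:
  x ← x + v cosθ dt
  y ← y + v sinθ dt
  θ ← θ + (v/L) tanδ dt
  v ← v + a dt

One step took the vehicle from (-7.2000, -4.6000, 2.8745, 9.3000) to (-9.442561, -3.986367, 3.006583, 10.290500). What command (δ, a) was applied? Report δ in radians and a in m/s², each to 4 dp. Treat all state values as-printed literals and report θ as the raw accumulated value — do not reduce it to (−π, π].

δ = 0.1522, a = 3.9620

a = (v'−v)/dt = (0.990500)/0.25 = 3.9620
Δθ = θ'−θ = 0.132083;  (v·dt/L) = 9.3000·0.25/2.7 = 0.861111
tan δ = Δθ·L/(v·dt) = 0.153387  →  δ = 0.1522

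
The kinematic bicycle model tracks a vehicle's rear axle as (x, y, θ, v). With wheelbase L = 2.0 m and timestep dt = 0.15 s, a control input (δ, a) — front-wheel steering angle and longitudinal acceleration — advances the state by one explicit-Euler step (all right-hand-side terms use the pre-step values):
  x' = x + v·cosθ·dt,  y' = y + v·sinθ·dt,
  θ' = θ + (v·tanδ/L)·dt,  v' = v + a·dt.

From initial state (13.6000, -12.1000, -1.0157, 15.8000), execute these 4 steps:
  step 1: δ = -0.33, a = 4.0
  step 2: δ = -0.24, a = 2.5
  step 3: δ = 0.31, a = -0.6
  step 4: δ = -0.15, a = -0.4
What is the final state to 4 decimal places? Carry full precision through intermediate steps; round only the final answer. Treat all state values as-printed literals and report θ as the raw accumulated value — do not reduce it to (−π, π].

after step 1 (δ=-0.33, a=4.0): (14.849050, -14.114144, -1.421592, 16.400000)
after step 2 (δ=-0.24, a=2.5): (15.214732, -16.546812, -1.722594, 16.775000)
after step 3 (δ=0.31, a=-0.6): (14.834238, -19.034128, -1.319581, 16.685000)
after step 4 (δ=-0.15, a=-0.4): (15.456373, -21.458319, -1.508708, 16.625000)

(15.4564, -21.4583, -1.5087, 16.6250)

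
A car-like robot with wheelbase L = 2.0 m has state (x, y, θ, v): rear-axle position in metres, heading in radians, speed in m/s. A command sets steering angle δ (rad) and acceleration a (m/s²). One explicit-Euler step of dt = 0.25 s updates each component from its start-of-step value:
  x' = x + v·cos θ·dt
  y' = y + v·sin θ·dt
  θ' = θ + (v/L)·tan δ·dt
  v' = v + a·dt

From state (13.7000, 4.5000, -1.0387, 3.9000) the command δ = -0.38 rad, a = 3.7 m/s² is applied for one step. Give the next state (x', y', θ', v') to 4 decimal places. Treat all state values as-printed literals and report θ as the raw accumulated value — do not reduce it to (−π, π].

(14.1947, 3.6598, -1.2334, 4.8250)

x' = 13.7000 + 3.9000·cos(-1.0387)·0.25 = 14.1947
y' = 4.5000 + 3.9000·sin(-1.0387)·0.25 = 3.6598
θ' = -1.0387 + (3.9000/2.0)·tan(-0.38)·0.25 = -1.2334
v' = 3.9000 + 3.7000·0.25 = 4.8250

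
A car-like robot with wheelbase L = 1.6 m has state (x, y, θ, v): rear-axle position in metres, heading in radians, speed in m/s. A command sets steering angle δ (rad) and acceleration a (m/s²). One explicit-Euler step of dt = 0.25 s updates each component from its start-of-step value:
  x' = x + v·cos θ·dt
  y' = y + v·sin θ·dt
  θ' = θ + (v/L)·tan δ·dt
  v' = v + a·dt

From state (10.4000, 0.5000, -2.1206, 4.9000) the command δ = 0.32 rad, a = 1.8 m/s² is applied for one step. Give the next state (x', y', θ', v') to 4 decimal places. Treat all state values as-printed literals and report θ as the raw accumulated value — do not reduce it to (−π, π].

x' = 10.4000 + 4.9000·cos(-2.1206)·0.25 = 9.7599
y' = 0.5000 + 4.9000·sin(-2.1206)·0.25 = -0.5445
θ' = -2.1206 + (4.9000/1.6)·tan(0.32)·0.25 = -1.8669
v' = 4.9000 + 1.8000·0.25 = 5.3500

(9.7599, -0.5445, -1.8669, 5.3500)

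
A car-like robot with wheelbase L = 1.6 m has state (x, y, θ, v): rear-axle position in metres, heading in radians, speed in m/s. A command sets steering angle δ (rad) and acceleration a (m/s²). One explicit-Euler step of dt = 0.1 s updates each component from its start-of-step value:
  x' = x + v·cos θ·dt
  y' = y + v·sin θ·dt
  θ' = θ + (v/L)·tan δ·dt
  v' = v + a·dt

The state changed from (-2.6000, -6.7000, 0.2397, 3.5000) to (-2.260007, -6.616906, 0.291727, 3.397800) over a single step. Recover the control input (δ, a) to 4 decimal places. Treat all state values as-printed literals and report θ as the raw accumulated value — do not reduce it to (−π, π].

a = (v'−v)/dt = (-0.102200)/0.1 = -1.0220
Δθ = θ'−θ = 0.052027;  (v·dt/L) = 3.5000·0.1/1.6 = 0.218750
tan δ = Δθ·L/(v·dt) = 0.237838  →  δ = 0.2335

δ = 0.2335, a = -1.0220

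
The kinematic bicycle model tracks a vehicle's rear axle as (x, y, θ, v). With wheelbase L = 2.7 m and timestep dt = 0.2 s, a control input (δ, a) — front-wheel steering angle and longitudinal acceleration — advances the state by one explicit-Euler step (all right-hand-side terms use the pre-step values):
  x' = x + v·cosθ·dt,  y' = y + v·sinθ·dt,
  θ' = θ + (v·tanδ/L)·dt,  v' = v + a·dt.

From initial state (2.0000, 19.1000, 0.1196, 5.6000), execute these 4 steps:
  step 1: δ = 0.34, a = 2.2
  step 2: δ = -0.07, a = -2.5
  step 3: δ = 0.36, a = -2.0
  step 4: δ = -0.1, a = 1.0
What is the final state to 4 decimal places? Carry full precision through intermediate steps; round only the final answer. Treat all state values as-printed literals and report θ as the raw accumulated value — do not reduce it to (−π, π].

after step 1 (δ=0.34, a=2.2): (3.111999, 19.233633, 0.266335, 6.040000)
after step 2 (δ=-0.07, a=-2.5): (4.277407, 19.551576, 0.234966, 5.540000)
after step 3 (δ=0.36, a=-2.0): (5.354962, 19.809529, 0.389430, 5.140000)
after step 4 (δ=-0.1, a=1.0): (6.305991, 20.199820, 0.351229, 5.340000)

(6.3060, 20.1998, 0.3512, 5.3400)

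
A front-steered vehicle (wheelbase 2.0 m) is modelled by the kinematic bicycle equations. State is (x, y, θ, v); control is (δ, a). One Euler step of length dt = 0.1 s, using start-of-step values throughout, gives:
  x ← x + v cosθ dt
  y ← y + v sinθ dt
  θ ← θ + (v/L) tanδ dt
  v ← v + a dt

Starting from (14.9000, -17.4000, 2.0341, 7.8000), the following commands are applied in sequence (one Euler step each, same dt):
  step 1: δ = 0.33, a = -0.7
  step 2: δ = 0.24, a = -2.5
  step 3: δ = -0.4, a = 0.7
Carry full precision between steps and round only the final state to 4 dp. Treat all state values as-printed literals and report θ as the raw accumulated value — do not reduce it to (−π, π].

(13.6400, -15.4867, 2.1041, 7.5500)

after step 1 (δ=0.33, a=-0.7): (14.551413, -16.702227, 2.167685, 7.730000)
after step 2 (δ=0.24, a=-2.5): (14.116932, -16.062887, 2.262268, 7.480000)
after step 3 (δ=-0.4, a=0.7): (13.639954, -15.486697, 2.104143, 7.550000)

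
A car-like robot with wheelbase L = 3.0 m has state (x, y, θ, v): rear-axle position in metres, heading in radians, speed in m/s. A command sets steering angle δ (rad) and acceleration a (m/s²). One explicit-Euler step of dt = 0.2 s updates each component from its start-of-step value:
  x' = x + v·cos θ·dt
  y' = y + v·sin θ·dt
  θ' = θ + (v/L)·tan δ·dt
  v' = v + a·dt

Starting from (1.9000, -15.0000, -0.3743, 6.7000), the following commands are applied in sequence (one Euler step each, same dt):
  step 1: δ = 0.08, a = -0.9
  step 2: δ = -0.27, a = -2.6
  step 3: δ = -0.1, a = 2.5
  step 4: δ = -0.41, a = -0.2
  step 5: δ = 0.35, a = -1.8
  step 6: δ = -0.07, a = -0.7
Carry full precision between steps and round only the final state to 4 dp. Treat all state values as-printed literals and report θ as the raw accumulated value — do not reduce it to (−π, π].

after step 1 (δ=0.08, a=-0.9): (3.147223, -15.489932, -0.338490, 6.520000)
after step 2 (δ=-0.27, a=-2.6): (4.377231, -15.922943, -0.458788, 6.000000)
after step 3 (δ=-0.1, a=2.5): (5.453139, -16.454377, -0.498922, 6.500000)
after step 4 (δ=-0.41, a=-0.2): (6.594667, -17.076399, -0.687262, 6.460000)
after step 5 (δ=0.35, a=-1.8): (7.593365, -17.896074, -0.530056, 6.100000)
after step 6 (δ=-0.07, a=-0.7): (8.645955, -18.512884, -0.558569, 5.960000)

(8.6460, -18.5129, -0.5586, 5.9600)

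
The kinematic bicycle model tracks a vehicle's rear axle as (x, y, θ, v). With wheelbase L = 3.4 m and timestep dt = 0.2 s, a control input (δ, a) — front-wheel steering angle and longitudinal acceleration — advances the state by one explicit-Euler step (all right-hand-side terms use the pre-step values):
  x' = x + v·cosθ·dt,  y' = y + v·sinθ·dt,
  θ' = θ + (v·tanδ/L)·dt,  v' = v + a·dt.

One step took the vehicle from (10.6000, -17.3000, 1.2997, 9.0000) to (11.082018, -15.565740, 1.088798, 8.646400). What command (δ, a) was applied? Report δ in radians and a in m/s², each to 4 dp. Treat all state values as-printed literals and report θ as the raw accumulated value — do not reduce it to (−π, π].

δ = -0.3791, a = -1.7680

a = (v'−v)/dt = (-0.353600)/0.2 = -1.7680
Δθ = θ'−θ = -0.210902;  (v·dt/L) = 9.0000·0.2/3.4 = 0.529412
tan δ = Δθ·L/(v·dt) = -0.398370  →  δ = -0.3791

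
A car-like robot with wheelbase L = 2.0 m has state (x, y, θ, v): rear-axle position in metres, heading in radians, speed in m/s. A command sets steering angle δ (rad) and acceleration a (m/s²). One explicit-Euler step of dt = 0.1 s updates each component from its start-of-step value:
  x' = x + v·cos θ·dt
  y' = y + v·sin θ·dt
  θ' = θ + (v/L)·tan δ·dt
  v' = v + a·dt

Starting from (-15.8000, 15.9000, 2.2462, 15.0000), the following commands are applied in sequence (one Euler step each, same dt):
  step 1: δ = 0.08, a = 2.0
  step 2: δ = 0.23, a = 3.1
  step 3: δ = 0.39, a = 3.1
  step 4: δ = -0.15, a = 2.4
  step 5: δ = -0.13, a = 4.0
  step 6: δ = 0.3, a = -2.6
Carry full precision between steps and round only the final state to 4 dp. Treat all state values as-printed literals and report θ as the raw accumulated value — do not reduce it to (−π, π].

(-23.3101, 21.2596, 2.8331, 16.2000)

after step 1 (δ=0.08, a=2.0): (-16.737819, 17.070682, 2.306328, 15.200000)
after step 2 (δ=0.23, a=3.1): (-17.757711, 18.197722, 2.484277, 15.510000)
after step 3 (δ=0.39, a=3.1): (-18.985537, 19.145374, 2.803050, 15.820000)
after step 4 (δ=-0.15, a=2.4): (-20.477743, 19.670776, 2.683502, 16.060000)
after step 5 (δ=-0.13, a=4.0): (-21.918162, 20.381007, 2.578520, 16.460000)
after step 6 (δ=0.3, a=-2.6): (-23.310051, 21.259620, 2.833104, 16.200000)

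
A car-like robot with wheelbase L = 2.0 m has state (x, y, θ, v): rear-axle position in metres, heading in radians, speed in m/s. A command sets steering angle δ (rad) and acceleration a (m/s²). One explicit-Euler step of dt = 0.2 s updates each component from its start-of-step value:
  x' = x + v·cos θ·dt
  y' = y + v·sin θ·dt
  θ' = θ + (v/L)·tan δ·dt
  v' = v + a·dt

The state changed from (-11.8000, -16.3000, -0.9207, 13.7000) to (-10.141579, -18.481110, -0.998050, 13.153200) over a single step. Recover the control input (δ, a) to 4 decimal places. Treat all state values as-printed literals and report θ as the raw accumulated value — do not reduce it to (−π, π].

δ = -0.0564, a = -2.7340

a = (v'−v)/dt = (-0.546800)/0.2 = -2.7340
Δθ = θ'−θ = -0.077350;  (v·dt/L) = 13.7000·0.2/2.0 = 1.370000
tan δ = Δθ·L/(v·dt) = -0.056460  →  δ = -0.0564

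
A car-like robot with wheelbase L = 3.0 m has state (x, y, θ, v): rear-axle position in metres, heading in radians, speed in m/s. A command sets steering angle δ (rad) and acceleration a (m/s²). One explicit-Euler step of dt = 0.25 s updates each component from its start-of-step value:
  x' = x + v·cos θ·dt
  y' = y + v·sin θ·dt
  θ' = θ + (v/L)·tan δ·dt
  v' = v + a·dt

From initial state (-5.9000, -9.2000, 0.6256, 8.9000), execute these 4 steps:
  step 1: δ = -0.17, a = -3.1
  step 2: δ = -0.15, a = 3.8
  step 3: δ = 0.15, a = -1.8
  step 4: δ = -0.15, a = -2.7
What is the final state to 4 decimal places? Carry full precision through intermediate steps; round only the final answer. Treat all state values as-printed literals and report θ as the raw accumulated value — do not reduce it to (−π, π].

after step 1 (δ=-0.17, a=-3.1): (-4.096388, -7.897076, 0.498288, 8.125000)
after step 2 (δ=-0.15, a=3.8): (-2.312134, -6.926297, 0.395957, 9.075000)
after step 3 (δ=0.15, a=-1.8): (-0.218922, -6.051260, 0.510253, 8.625000)
after step 4 (δ=-0.15, a=-2.7): (1.662667, -4.998152, 0.401624, 7.950000)

(1.6627, -4.9982, 0.4016, 7.9500)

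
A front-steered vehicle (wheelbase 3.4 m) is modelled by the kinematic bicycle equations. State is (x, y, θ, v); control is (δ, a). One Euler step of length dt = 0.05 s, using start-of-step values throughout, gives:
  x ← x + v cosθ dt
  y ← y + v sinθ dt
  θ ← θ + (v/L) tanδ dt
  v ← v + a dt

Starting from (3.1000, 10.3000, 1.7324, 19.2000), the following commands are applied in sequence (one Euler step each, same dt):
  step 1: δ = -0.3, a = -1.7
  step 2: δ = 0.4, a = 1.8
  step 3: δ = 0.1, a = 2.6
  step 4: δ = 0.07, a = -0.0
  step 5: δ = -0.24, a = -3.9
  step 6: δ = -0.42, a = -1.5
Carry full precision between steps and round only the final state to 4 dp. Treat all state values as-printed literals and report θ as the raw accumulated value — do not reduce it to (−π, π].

after step 1 (δ=-0.3, a=-1.7): (2.945535, 11.247492, 1.645058, 19.115000)
after step 2 (δ=0.4, a=1.8): (2.874624, 12.200608, 1.763906, 19.205000)
after step 3 (δ=0.1, a=2.6): (2.690341, 13.143009, 1.792244, 19.335000)
after step 4 (δ=0.07, a=-0.0): (2.478002, 14.086151, 1.812180, 19.335000)
after step 5 (δ=-0.24, a=-3.9): (2.246904, 15.024873, 1.742598, 19.140000)
after step 6 (δ=-0.42, a=-1.5): (2.083298, 15.967785, 1.616900, 19.065000)

(2.0833, 15.9678, 1.6169, 19.0650)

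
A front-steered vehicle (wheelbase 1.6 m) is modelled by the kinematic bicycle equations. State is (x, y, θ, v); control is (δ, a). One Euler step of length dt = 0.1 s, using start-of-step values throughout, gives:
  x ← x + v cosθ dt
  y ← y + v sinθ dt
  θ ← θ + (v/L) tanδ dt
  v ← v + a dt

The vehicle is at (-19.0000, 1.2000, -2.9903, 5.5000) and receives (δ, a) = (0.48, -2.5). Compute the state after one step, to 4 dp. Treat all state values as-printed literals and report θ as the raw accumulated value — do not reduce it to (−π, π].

x' = -19.0000 + 5.5000·cos(-2.9903)·0.1 = -19.5437
y' = 1.2000 + 5.5000·sin(-2.9903)·0.1 = 1.1171
θ' = -2.9903 + (5.5000/1.6)·tan(0.48)·0.1 = -2.8113
v' = 5.5000 − 2.5000·0.1 = 5.2500

(-19.5437, 1.1171, -2.8113, 5.2500)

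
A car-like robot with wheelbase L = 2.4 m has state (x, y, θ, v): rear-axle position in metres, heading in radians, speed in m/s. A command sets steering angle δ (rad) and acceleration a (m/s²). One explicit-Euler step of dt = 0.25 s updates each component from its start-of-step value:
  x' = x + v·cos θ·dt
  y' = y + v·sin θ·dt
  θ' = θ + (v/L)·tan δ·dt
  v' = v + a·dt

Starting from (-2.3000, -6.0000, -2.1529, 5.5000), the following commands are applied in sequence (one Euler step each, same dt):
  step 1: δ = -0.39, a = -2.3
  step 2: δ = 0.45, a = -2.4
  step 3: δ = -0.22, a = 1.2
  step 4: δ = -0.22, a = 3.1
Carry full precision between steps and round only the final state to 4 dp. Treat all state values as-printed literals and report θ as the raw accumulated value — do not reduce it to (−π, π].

(-5.2559, -9.8070, -2.3491, 5.4000)

after step 1 (δ=-0.39, a=-2.3): (-3.055951, -7.148548, -2.388400, 4.925000)
after step 2 (δ=0.45, a=-2.4): (-3.954159, -7.990688, -2.140583, 4.325000)
after step 3 (δ=-0.22, a=1.2): (-4.537442, -8.901118, -2.241328, 4.625000)
after step 4 (δ=-0.22, a=3.1): (-5.255939, -9.807030, -2.349061, 5.400000)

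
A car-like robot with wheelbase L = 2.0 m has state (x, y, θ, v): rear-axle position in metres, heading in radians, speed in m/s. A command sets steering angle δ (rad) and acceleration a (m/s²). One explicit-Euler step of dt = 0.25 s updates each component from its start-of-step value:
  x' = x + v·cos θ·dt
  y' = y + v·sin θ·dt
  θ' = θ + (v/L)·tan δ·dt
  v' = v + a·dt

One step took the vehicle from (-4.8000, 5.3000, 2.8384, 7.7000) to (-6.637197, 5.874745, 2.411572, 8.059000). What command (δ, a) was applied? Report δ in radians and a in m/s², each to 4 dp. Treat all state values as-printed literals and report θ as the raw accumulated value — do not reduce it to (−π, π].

a = (v'−v)/dt = (0.359000)/0.25 = 1.4360
Δθ = θ'−θ = -0.426828;  (v·dt/L) = 7.7000·0.25/2.0 = 0.962500
tan δ = Δθ·L/(v·dt) = -0.443458  →  δ = -0.4174

δ = -0.4174, a = 1.4360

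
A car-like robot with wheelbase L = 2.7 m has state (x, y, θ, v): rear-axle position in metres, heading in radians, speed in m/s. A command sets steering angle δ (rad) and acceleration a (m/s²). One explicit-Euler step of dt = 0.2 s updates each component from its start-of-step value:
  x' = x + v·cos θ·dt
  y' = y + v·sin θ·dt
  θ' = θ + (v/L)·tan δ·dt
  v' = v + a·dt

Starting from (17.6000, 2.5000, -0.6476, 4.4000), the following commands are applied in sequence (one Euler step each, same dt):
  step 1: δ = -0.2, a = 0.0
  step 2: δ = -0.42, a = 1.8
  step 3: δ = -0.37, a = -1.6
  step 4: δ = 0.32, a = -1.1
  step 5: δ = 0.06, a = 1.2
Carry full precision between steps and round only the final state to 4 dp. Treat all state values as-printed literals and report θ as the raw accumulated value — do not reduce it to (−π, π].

after step 1 (δ=-0.2, a=0.0): (18.301830, 1.969119, -0.713668, 4.400000)
after step 2 (δ=-0.42, a=1.8): (18.967080, 1.393061, -0.859218, 4.760000)
after step 3 (δ=-0.37, a=-1.6): (19.588764, 0.672081, -0.995976, 4.440000)
after step 4 (δ=0.32, a=-1.1): (20.071556, -0.073209, -0.886985, 4.220000)
after step 5 (δ=0.06, a=1.2): (20.604754, -0.727453, -0.868207, 4.460000)

(20.6048, -0.7275, -0.8682, 4.4600)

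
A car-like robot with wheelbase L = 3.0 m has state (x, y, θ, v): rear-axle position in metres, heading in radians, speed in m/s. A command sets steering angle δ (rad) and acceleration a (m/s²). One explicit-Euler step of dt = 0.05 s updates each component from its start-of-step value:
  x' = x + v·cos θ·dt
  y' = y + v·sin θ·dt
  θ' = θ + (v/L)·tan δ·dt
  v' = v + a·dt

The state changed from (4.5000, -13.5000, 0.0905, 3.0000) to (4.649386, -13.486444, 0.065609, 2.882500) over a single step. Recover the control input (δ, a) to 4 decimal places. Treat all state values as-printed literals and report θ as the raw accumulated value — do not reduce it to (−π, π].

a = (v'−v)/dt = (-0.117500)/0.05 = -2.3500
Δθ = θ'−θ = -0.024891;  (v·dt/L) = 3.0000·0.05/3.0 = 0.050000
tan δ = Δθ·L/(v·dt) = -0.497820  →  δ = -0.4619

δ = -0.4619, a = -2.3500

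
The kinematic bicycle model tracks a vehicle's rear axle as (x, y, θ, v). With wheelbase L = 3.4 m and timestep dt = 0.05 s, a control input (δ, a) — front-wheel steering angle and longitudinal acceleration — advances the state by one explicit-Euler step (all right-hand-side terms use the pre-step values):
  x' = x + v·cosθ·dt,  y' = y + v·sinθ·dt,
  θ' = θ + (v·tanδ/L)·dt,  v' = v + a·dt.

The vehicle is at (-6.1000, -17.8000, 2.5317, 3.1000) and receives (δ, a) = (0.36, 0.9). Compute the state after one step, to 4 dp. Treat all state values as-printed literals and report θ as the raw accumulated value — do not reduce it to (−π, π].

(-6.2271, -17.7112, 2.5489, 3.1450)

x' = -6.1000 + 3.1000·cos(2.5317)·0.05 = -6.2271
y' = -17.8000 + 3.1000·sin(2.5317)·0.05 = -17.7112
θ' = 2.5317 + (3.1000/3.4)·tan(0.36)·0.05 = 2.5489
v' = 3.1000 + 0.9000·0.05 = 3.1450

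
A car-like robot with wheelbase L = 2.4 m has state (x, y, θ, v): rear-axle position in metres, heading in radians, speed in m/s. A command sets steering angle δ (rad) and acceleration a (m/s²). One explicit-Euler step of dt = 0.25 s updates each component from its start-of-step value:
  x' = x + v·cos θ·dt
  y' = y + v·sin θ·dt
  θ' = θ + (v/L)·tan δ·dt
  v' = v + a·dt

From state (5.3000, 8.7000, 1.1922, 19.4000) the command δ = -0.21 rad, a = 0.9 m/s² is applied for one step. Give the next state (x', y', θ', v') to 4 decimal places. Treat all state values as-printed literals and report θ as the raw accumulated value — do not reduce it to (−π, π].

(7.0926, 13.2065, 0.7615, 19.6250)

x' = 5.3000 + 19.4000·cos(1.1922)·0.25 = 7.0926
y' = 8.7000 + 19.4000·sin(1.1922)·0.25 = 13.2065
θ' = 1.1922 + (19.4000/2.4)·tan(-0.21)·0.25 = 0.7615
v' = 19.4000 + 0.9000·0.25 = 19.6250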